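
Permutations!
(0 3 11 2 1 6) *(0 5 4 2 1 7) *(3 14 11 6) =[14, 3, 7, 6, 2, 4, 5, 0, 8, 9, 10, 1, 12, 13, 11] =(0 14 11 1 3 6 5 4 2 7)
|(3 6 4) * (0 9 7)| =3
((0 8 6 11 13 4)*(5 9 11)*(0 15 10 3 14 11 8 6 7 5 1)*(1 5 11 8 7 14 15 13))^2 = ((0 6 5 9 7 11 1)(3 15 10)(4 13)(8 14))^2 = (0 5 7 1 6 9 11)(3 10 15)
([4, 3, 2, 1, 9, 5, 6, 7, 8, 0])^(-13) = (0 9 4)(1 3)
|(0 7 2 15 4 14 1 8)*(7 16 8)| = |(0 16 8)(1 7 2 15 4 14)| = 6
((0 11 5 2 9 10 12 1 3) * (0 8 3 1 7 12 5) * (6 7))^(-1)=(0 11)(2 5 10 9)(3 8)(6 12 7)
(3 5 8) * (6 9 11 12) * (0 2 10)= (0 2 10)(3 5 8)(6 9 11 12)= [2, 1, 10, 5, 4, 8, 9, 7, 3, 11, 0, 12, 6]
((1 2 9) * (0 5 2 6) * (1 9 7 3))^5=((9)(0 5 2 7 3 1 6))^5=(9)(0 1 7 5 6 3 2)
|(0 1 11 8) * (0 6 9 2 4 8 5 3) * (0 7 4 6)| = 24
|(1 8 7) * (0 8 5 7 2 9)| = |(0 8 2 9)(1 5 7)| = 12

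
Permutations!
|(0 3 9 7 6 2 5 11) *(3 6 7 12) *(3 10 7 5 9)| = 9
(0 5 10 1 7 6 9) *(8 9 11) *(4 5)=(0 4 5 10 1 7 6 11 8 9)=[4, 7, 2, 3, 5, 10, 11, 6, 9, 0, 1, 8]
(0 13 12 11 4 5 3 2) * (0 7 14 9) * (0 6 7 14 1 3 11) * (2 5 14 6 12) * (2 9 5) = (0 13 9 12)(1 3 2 6 7)(4 14 5 11) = [13, 3, 6, 2, 14, 11, 7, 1, 8, 12, 10, 4, 0, 9, 5]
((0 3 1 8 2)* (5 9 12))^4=((0 3 1 8 2)(5 9 12))^4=(0 2 8 1 3)(5 9 12)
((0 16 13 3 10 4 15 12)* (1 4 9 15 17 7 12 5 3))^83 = (0 1 7 16 4 12 13 17)(3 15 10 5 9)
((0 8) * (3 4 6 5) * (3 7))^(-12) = ((0 8)(3 4 6 5 7))^(-12) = (8)(3 5 4 7 6)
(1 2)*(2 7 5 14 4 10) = [0, 7, 1, 3, 10, 14, 6, 5, 8, 9, 2, 11, 12, 13, 4] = (1 7 5 14 4 10 2)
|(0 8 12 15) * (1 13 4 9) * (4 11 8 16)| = |(0 16 4 9 1 13 11 8 12 15)| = 10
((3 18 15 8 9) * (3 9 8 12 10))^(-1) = ((3 18 15 12 10))^(-1) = (3 10 12 15 18)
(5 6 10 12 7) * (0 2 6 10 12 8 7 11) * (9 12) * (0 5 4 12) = (0 2 6 9)(4 12 11 5 10 8 7) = [2, 1, 6, 3, 12, 10, 9, 4, 7, 0, 8, 5, 11]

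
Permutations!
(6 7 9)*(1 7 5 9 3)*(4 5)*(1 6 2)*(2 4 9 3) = (1 7 2)(3 6 9 4 5) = [0, 7, 1, 6, 5, 3, 9, 2, 8, 4]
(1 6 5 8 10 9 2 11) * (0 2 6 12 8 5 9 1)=[2, 12, 11, 3, 4, 5, 9, 7, 10, 6, 1, 0, 8]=(0 2 11)(1 12 8 10)(6 9)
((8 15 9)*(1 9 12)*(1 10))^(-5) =(1 9 8 15 12 10)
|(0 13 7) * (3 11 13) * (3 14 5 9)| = |(0 14 5 9 3 11 13 7)| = 8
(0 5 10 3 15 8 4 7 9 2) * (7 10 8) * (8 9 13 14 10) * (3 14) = (0 5 9 2)(3 15 7 13)(4 8)(10 14) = [5, 1, 0, 15, 8, 9, 6, 13, 4, 2, 14, 11, 12, 3, 10, 7]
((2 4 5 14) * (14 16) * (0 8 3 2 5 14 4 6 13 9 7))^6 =(0 9 6 3)(2 8 7 13)(4 5)(14 16)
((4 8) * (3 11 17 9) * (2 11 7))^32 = (2 17 3)(7 11 9)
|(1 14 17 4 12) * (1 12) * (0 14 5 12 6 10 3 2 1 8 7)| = |(0 14 17 4 8 7)(1 5 12 6 10 3 2)| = 42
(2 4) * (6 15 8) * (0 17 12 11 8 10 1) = (0 17 12 11 8 6 15 10 1)(2 4) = [17, 0, 4, 3, 2, 5, 15, 7, 6, 9, 1, 8, 11, 13, 14, 10, 16, 12]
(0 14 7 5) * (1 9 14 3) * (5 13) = (0 3 1 9 14 7 13 5) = [3, 9, 2, 1, 4, 0, 6, 13, 8, 14, 10, 11, 12, 5, 7]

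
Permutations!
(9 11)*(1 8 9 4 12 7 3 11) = [0, 8, 2, 11, 12, 5, 6, 3, 9, 1, 10, 4, 7] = (1 8 9)(3 11 4 12 7)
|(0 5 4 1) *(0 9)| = 5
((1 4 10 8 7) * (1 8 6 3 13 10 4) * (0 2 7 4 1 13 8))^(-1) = ((0 2 7)(1 13 10 6 3 8 4))^(-1) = (0 7 2)(1 4 8 3 6 10 13)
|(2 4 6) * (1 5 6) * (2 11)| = |(1 5 6 11 2 4)| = 6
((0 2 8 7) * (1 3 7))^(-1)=(0 7 3 1 8 2)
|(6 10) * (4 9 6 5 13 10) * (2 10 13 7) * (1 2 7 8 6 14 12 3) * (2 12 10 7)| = 42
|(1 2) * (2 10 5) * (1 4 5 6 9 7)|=|(1 10 6 9 7)(2 4 5)|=15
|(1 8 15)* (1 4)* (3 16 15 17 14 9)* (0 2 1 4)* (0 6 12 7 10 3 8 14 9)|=84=|(0 2 1 14)(3 16 15 6 12 7 10)(8 17 9)|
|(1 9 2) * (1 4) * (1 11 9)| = 4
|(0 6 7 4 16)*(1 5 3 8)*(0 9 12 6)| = 12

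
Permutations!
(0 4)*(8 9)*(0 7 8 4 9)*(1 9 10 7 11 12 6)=(0 10 7 8)(1 9 4 11 12 6)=[10, 9, 2, 3, 11, 5, 1, 8, 0, 4, 7, 12, 6]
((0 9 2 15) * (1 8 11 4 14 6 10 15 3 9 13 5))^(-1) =(0 15 10 6 14 4 11 8 1 5 13)(2 9 3)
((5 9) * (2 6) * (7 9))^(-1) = ((2 6)(5 7 9))^(-1) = (2 6)(5 9 7)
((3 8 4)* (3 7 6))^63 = (3 7 8 6 4)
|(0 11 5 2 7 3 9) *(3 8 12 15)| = 10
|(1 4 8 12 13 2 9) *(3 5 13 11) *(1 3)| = 5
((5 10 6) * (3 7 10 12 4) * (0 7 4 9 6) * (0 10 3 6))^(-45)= ((0 7 3 4 6 5 12 9))^(-45)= (0 4 12 7 6 9 3 5)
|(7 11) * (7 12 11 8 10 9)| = 4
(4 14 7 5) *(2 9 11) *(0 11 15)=(0 11 2 9 15)(4 14 7 5)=[11, 1, 9, 3, 14, 4, 6, 5, 8, 15, 10, 2, 12, 13, 7, 0]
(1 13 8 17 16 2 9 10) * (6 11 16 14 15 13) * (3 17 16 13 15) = (1 6 11 13 8 16 2 9 10)(3 17 14) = [0, 6, 9, 17, 4, 5, 11, 7, 16, 10, 1, 13, 12, 8, 3, 15, 2, 14]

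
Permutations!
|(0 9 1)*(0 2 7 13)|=6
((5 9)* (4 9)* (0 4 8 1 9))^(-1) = ((0 4)(1 9 5 8))^(-1) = (0 4)(1 8 5 9)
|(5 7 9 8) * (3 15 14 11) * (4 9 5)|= 12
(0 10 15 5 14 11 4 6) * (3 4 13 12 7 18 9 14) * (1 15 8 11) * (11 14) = (0 10 8 14 1 15 5 3 4 6)(7 18 9 11 13 12) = [10, 15, 2, 4, 6, 3, 0, 18, 14, 11, 8, 13, 7, 12, 1, 5, 16, 17, 9]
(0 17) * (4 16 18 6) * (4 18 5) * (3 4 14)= (0 17)(3 4 16 5 14)(6 18)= [17, 1, 2, 4, 16, 14, 18, 7, 8, 9, 10, 11, 12, 13, 3, 15, 5, 0, 6]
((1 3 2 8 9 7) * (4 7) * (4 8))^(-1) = ((1 3 2 4 7)(8 9))^(-1) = (1 7 4 2 3)(8 9)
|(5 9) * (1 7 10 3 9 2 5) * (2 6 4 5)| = 15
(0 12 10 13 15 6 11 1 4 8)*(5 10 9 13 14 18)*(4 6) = (0 12 9 13 15 4 8)(1 6 11)(5 10 14 18) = [12, 6, 2, 3, 8, 10, 11, 7, 0, 13, 14, 1, 9, 15, 18, 4, 16, 17, 5]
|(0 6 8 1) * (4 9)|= 4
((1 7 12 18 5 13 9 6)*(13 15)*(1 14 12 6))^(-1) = ((1 7 6 14 12 18 5 15 13 9))^(-1) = (1 9 13 15 5 18 12 14 6 7)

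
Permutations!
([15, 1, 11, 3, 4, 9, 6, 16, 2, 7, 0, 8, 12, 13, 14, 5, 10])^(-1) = [10, 1, 8, 3, 4, 15, 6, 9, 11, 5, 16, 2, 12, 13, 14, 0, 7]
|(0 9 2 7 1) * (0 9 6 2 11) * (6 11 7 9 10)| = 6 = |(0 11)(1 10 6 2 9 7)|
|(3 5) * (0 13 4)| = 6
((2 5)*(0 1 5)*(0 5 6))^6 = ((0 1 6)(2 5))^6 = (6)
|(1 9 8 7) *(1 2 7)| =6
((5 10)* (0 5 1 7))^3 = (0 1 5 7 10)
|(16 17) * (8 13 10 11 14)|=|(8 13 10 11 14)(16 17)|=10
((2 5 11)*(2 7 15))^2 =(2 11 15 5 7)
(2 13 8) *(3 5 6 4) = [0, 1, 13, 5, 3, 6, 4, 7, 2, 9, 10, 11, 12, 8] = (2 13 8)(3 5 6 4)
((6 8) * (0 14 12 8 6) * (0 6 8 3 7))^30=((0 14 12 3 7)(6 8))^30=(14)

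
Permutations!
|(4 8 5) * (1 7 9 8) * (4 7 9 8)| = |(1 9 4)(5 7 8)| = 3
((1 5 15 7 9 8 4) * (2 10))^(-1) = ((1 5 15 7 9 8 4)(2 10))^(-1) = (1 4 8 9 7 15 5)(2 10)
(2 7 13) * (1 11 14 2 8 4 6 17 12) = (1 11 14 2 7 13 8 4 6 17 12) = [0, 11, 7, 3, 6, 5, 17, 13, 4, 9, 10, 14, 1, 8, 2, 15, 16, 12]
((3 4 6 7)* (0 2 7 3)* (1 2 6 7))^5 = (7)(1 2)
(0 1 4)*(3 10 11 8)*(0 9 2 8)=(0 1 4 9 2 8 3 10 11)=[1, 4, 8, 10, 9, 5, 6, 7, 3, 2, 11, 0]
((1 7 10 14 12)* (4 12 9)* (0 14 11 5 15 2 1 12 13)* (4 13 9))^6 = ((0 14 4 9 13)(1 7 10 11 5 15 2))^6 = (0 14 4 9 13)(1 2 15 5 11 10 7)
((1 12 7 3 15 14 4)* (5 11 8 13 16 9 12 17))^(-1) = ((1 17 5 11 8 13 16 9 12 7 3 15 14 4))^(-1) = (1 4 14 15 3 7 12 9 16 13 8 11 5 17)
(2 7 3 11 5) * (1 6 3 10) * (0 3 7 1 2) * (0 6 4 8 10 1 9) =(0 3 11 5 6 7 1 4 8 10 2 9) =[3, 4, 9, 11, 8, 6, 7, 1, 10, 0, 2, 5]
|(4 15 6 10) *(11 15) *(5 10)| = 6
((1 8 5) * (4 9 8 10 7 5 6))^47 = ((1 10 7 5)(4 9 8 6))^47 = (1 5 7 10)(4 6 8 9)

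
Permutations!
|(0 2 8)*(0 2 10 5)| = 6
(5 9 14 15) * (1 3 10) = [0, 3, 2, 10, 4, 9, 6, 7, 8, 14, 1, 11, 12, 13, 15, 5] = (1 3 10)(5 9 14 15)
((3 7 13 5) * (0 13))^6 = (0 13 5 3 7)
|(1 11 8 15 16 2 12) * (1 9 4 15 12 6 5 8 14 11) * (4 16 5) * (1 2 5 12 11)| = |(1 2 6 4 15 12 9 16 5 8 11 14)| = 12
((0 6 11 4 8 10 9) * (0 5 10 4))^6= (11)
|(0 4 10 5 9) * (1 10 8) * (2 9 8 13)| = |(0 4 13 2 9)(1 10 5 8)| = 20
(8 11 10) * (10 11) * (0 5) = (11)(0 5)(8 10) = [5, 1, 2, 3, 4, 0, 6, 7, 10, 9, 8, 11]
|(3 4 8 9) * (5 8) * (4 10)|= 6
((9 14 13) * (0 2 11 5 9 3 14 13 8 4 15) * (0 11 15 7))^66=(0 13)(2 3)(4 5)(7 9)(8 11)(14 15)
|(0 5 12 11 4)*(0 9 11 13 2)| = 15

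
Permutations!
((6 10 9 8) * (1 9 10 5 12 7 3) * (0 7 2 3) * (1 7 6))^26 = ((0 6 5 12 2 3 7)(1 9 8))^26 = (0 3 12 6 7 2 5)(1 8 9)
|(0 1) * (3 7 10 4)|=4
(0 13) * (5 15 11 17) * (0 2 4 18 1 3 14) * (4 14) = (0 13 2 14)(1 3 4 18)(5 15 11 17) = [13, 3, 14, 4, 18, 15, 6, 7, 8, 9, 10, 17, 12, 2, 0, 11, 16, 5, 1]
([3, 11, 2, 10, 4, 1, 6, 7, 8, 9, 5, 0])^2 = [10, 0, 2, 5, 4, 11, 6, 7, 8, 9, 1, 3]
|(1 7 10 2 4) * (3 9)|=|(1 7 10 2 4)(3 9)|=10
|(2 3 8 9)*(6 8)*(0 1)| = 10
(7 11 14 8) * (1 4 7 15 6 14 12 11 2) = (1 4 7 2)(6 14 8 15)(11 12) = [0, 4, 1, 3, 7, 5, 14, 2, 15, 9, 10, 12, 11, 13, 8, 6]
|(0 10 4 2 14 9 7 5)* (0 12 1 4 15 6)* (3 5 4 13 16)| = |(0 10 15 6)(1 13 16 3 5 12)(2 14 9 7 4)| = 60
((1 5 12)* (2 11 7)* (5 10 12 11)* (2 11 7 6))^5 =(1 12 10)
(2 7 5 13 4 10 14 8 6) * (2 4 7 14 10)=[0, 1, 14, 3, 2, 13, 4, 5, 6, 9, 10, 11, 12, 7, 8]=(2 14 8 6 4)(5 13 7)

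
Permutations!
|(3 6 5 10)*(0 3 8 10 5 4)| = |(0 3 6 4)(8 10)| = 4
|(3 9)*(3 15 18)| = |(3 9 15 18)| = 4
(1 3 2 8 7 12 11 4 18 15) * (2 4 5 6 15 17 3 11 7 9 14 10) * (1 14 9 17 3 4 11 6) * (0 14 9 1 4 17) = (0 14 10 2 8)(1 6 15 9)(3 11 5 4 18)(7 12) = [14, 6, 8, 11, 18, 4, 15, 12, 0, 1, 2, 5, 7, 13, 10, 9, 16, 17, 3]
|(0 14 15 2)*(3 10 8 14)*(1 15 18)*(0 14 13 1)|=|(0 3 10 8 13 1 15 2 14 18)|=10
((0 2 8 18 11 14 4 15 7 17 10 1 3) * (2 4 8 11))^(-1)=(0 3 1 10 17 7 15 4)(2 18 8 14 11)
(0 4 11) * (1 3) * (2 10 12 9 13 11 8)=(0 4 8 2 10 12 9 13 11)(1 3)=[4, 3, 10, 1, 8, 5, 6, 7, 2, 13, 12, 0, 9, 11]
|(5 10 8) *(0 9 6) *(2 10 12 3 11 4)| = 24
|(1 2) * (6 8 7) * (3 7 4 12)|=6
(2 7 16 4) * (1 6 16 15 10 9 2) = [0, 6, 7, 3, 1, 5, 16, 15, 8, 2, 9, 11, 12, 13, 14, 10, 4] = (1 6 16 4)(2 7 15 10 9)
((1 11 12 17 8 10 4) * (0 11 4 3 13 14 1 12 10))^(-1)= (0 8 17 12 4 1 14 13 3 10 11)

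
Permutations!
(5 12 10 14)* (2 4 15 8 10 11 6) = (2 4 15 8 10 14 5 12 11 6) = [0, 1, 4, 3, 15, 12, 2, 7, 10, 9, 14, 6, 11, 13, 5, 8]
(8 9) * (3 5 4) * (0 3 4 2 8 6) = (0 3 5 2 8 9 6) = [3, 1, 8, 5, 4, 2, 0, 7, 9, 6]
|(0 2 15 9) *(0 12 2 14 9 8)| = 7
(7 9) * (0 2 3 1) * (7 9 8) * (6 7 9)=(0 2 3 1)(6 7 8 9)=[2, 0, 3, 1, 4, 5, 7, 8, 9, 6]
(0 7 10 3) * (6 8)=(0 7 10 3)(6 8)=[7, 1, 2, 0, 4, 5, 8, 10, 6, 9, 3]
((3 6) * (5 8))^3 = ((3 6)(5 8))^3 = (3 6)(5 8)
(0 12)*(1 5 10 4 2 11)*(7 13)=[12, 5, 11, 3, 2, 10, 6, 13, 8, 9, 4, 1, 0, 7]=(0 12)(1 5 10 4 2 11)(7 13)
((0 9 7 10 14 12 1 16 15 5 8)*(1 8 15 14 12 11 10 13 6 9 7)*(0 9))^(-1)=((0 7 13 6)(1 16 14 11 10 12 8 9)(5 15))^(-1)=(0 6 13 7)(1 9 8 12 10 11 14 16)(5 15)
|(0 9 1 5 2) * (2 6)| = 6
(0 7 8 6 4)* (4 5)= (0 7 8 6 5 4)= [7, 1, 2, 3, 0, 4, 5, 8, 6]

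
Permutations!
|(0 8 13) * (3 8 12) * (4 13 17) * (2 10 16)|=|(0 12 3 8 17 4 13)(2 10 16)|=21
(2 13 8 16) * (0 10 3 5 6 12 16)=[10, 1, 13, 5, 4, 6, 12, 7, 0, 9, 3, 11, 16, 8, 14, 15, 2]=(0 10 3 5 6 12 16 2 13 8)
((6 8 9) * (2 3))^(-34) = (6 9 8) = ((2 3)(6 8 9))^(-34)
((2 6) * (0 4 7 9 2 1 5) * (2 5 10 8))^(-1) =(0 5 9 7 4)(1 6 2 8 10)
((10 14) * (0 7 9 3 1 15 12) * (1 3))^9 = (0 1)(7 15)(9 12)(10 14)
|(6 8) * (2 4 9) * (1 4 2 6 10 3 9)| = |(1 4)(3 9 6 8 10)| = 10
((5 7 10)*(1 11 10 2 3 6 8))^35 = ((1 11 10 5 7 2 3 6 8))^35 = (1 8 6 3 2 7 5 10 11)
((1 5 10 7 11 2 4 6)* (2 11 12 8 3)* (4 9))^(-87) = ((1 5 10 7 12 8 3 2 9 4 6))^(-87) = (1 5 10 7 12 8 3 2 9 4 6)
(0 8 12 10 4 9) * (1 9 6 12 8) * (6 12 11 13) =(0 1 9)(4 12 10)(6 11 13) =[1, 9, 2, 3, 12, 5, 11, 7, 8, 0, 4, 13, 10, 6]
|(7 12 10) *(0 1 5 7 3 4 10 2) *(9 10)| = |(0 1 5 7 12 2)(3 4 9 10)| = 12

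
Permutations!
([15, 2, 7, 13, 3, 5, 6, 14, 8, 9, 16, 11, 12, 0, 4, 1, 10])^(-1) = (0 13 3 4 14 7 2 1 15)(10 16)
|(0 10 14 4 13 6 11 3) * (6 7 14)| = 20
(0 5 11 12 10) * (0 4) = (0 5 11 12 10 4) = [5, 1, 2, 3, 0, 11, 6, 7, 8, 9, 4, 12, 10]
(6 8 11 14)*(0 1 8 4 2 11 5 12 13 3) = (0 1 8 5 12 13 3)(2 11 14 6 4) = [1, 8, 11, 0, 2, 12, 4, 7, 5, 9, 10, 14, 13, 3, 6]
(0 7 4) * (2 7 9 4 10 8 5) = [9, 1, 7, 3, 0, 2, 6, 10, 5, 4, 8] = (0 9 4)(2 7 10 8 5)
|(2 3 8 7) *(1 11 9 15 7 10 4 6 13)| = |(1 11 9 15 7 2 3 8 10 4 6 13)| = 12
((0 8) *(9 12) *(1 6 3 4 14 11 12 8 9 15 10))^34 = ((0 9 8)(1 6 3 4 14 11 12 15 10))^34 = (0 9 8)(1 15 11 4 6 10 12 14 3)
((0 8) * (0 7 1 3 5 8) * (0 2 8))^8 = (0 2 8 7 1 3 5)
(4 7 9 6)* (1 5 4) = [0, 5, 2, 3, 7, 4, 1, 9, 8, 6] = (1 5 4 7 9 6)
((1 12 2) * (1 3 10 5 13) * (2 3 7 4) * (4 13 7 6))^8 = (1 12 3 10 5 7 13)(2 4 6)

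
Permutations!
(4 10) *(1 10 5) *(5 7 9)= (1 10 4 7 9 5)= [0, 10, 2, 3, 7, 1, 6, 9, 8, 5, 4]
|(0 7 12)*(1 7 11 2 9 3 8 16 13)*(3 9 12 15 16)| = |(0 11 2 12)(1 7 15 16 13)(3 8)| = 20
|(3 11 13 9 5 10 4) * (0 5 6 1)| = |(0 5 10 4 3 11 13 9 6 1)| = 10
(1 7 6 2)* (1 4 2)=(1 7 6)(2 4)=[0, 7, 4, 3, 2, 5, 1, 6]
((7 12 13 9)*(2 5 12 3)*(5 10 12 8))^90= (2 3 7 9 13 12 10)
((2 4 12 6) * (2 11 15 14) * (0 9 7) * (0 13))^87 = ((0 9 7 13)(2 4 12 6 11 15 14))^87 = (0 13 7 9)(2 6 14 12 15 4 11)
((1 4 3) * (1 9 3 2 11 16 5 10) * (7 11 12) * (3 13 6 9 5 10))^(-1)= (1 10 16 11 7 12 2 4)(3 5)(6 13 9)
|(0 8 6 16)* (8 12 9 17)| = 7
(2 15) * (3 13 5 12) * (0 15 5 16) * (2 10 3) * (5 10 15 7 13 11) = [7, 1, 10, 11, 4, 12, 6, 13, 8, 9, 3, 5, 2, 16, 14, 15, 0] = (0 7 13 16)(2 10 3 11 5 12)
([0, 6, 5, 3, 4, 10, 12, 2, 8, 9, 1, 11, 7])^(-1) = (1 10 5 2 7 12 6)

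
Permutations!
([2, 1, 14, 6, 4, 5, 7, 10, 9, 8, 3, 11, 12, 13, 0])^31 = (0 2 14)(3 10 7 6)(8 9)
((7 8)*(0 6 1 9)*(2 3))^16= ((0 6 1 9)(2 3)(7 8))^16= (9)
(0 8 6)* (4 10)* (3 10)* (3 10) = (0 8 6)(4 10) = [8, 1, 2, 3, 10, 5, 0, 7, 6, 9, 4]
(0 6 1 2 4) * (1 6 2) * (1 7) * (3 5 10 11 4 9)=(0 2 9 3 5 10 11 4)(1 7)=[2, 7, 9, 5, 0, 10, 6, 1, 8, 3, 11, 4]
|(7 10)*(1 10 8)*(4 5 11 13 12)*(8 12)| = 9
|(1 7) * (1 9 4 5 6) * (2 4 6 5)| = 4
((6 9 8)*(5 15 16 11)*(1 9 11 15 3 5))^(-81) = ((1 9 8 6 11)(3 5)(15 16))^(-81) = (1 11 6 8 9)(3 5)(15 16)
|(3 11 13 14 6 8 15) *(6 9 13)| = |(3 11 6 8 15)(9 13 14)| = 15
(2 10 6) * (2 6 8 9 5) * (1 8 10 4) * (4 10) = (1 8 9 5 2 10 4) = [0, 8, 10, 3, 1, 2, 6, 7, 9, 5, 4]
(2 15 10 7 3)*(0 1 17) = (0 1 17)(2 15 10 7 3) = [1, 17, 15, 2, 4, 5, 6, 3, 8, 9, 7, 11, 12, 13, 14, 10, 16, 0]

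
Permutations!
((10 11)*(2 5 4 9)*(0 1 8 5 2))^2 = (11)(0 8 4)(1 5 9)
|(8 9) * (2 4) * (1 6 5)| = 6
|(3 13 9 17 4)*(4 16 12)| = |(3 13 9 17 16 12 4)| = 7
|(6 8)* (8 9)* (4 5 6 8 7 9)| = |(4 5 6)(7 9)| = 6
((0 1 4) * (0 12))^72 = (12)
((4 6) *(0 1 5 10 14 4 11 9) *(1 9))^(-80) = ((0 9)(1 5 10 14 4 6 11))^(-80) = (1 4 5 6 10 11 14)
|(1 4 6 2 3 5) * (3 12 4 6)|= 7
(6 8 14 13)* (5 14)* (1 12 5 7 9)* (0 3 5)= (0 3 5 14 13 6 8 7 9 1 12)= [3, 12, 2, 5, 4, 14, 8, 9, 7, 1, 10, 11, 0, 6, 13]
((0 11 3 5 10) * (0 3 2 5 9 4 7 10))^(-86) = ((0 11 2 5)(3 9 4 7 10))^(-86) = (0 2)(3 10 7 4 9)(5 11)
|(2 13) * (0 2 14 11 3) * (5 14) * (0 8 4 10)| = |(0 2 13 5 14 11 3 8 4 10)| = 10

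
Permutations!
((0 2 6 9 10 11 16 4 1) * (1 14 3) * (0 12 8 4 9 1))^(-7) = (0 6 12 4 3 2 1 8 14)(9 10 11 16)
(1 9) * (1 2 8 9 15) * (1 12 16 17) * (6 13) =(1 15 12 16 17)(2 8 9)(6 13) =[0, 15, 8, 3, 4, 5, 13, 7, 9, 2, 10, 11, 16, 6, 14, 12, 17, 1]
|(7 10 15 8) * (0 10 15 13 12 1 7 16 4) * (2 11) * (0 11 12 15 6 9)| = |(0 10 13 15 8 16 4 11 2 12 1 7 6 9)| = 14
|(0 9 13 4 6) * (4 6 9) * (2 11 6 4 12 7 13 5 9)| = |(0 12 7 13 4 2 11 6)(5 9)| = 8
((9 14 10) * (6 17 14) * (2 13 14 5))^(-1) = (2 5 17 6 9 10 14 13)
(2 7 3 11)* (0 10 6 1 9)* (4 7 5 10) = (0 4 7 3 11 2 5 10 6 1 9) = [4, 9, 5, 11, 7, 10, 1, 3, 8, 0, 6, 2]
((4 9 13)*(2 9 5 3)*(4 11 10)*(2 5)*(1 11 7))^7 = (1 7 13 9 2 4 10 11)(3 5)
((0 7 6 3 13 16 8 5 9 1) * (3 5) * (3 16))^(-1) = ((0 7 6 5 9 1)(3 13)(8 16))^(-1) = (0 1 9 5 6 7)(3 13)(8 16)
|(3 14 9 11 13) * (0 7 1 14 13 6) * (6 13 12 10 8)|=|(0 7 1 14 9 11 13 3 12 10 8 6)|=12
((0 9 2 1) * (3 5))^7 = ((0 9 2 1)(3 5))^7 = (0 1 2 9)(3 5)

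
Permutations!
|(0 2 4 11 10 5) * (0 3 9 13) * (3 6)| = 10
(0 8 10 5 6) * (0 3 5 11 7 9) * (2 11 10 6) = (0 8 6 3 5 2 11 7 9) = [8, 1, 11, 5, 4, 2, 3, 9, 6, 0, 10, 7]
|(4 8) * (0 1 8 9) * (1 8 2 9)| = 6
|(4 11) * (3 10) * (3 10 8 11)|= |(3 8 11 4)|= 4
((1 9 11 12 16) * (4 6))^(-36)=(1 16 12 11 9)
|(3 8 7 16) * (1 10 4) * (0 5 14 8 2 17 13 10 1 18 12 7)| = 20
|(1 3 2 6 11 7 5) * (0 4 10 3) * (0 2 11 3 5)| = |(0 4 10 5 1 2 6 3 11 7)| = 10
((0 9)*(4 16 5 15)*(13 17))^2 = (17)(4 5)(15 16)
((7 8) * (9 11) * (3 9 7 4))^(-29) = ((3 9 11 7 8 4))^(-29) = (3 9 11 7 8 4)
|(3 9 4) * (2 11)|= |(2 11)(3 9 4)|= 6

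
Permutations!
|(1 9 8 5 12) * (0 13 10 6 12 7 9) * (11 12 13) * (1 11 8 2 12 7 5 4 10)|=35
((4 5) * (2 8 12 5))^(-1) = ((2 8 12 5 4))^(-1) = (2 4 5 12 8)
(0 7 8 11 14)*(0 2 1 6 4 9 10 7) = (1 6 4 9 10 7 8 11 14 2) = [0, 6, 1, 3, 9, 5, 4, 8, 11, 10, 7, 14, 12, 13, 2]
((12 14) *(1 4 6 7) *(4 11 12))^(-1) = (1 7 6 4 14 12 11) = ((1 11 12 14 4 6 7))^(-1)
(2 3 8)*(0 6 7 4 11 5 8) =(0 6 7 4 11 5 8 2 3) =[6, 1, 3, 0, 11, 8, 7, 4, 2, 9, 10, 5]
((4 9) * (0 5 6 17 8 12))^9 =(0 17)(4 9)(5 8)(6 12) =((0 5 6 17 8 12)(4 9))^9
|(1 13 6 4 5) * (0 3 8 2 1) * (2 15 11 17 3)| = |(0 2 1 13 6 4 5)(3 8 15 11 17)| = 35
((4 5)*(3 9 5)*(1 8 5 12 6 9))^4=((1 8 5 4 3)(6 9 12))^4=(1 3 4 5 8)(6 9 12)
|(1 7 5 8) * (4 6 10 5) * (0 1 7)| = |(0 1)(4 6 10 5 8 7)| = 6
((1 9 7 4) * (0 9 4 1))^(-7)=((0 9 7 1 4))^(-7)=(0 1 9 4 7)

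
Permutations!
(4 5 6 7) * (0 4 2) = [4, 1, 0, 3, 5, 6, 7, 2] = (0 4 5 6 7 2)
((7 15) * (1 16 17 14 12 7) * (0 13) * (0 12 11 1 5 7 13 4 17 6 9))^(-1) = ((0 4 17 14 11 1 16 6 9)(5 7 15)(12 13))^(-1) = (0 9 6 16 1 11 14 17 4)(5 15 7)(12 13)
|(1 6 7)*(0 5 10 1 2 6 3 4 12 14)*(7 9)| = |(0 5 10 1 3 4 12 14)(2 6 9 7)| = 8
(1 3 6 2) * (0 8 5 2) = (0 8 5 2 1 3 6) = [8, 3, 1, 6, 4, 2, 0, 7, 5]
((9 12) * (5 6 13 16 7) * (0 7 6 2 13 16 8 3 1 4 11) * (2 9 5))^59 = (0 3 7 1 2 4 13 11 8)(5 12 9)(6 16)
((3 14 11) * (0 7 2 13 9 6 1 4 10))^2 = ((0 7 2 13 9 6 1 4 10)(3 14 11))^2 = (0 2 9 1 10 7 13 6 4)(3 11 14)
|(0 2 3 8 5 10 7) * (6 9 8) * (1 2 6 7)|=10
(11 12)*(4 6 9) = (4 6 9)(11 12) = [0, 1, 2, 3, 6, 5, 9, 7, 8, 4, 10, 12, 11]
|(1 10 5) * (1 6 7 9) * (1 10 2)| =|(1 2)(5 6 7 9 10)| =10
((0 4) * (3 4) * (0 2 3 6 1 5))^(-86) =((0 6 1 5)(2 3 4))^(-86) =(0 1)(2 3 4)(5 6)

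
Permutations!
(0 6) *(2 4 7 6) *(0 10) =(0 2 4 7 6 10) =[2, 1, 4, 3, 7, 5, 10, 6, 8, 9, 0]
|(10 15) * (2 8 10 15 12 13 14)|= 6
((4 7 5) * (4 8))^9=(4 7 5 8)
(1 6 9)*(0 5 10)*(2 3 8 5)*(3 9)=[2, 6, 9, 8, 4, 10, 3, 7, 5, 1, 0]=(0 2 9 1 6 3 8 5 10)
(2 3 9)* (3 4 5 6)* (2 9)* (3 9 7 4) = [0, 1, 3, 2, 5, 6, 9, 4, 8, 7] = (2 3)(4 5 6 9 7)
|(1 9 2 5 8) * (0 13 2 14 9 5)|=6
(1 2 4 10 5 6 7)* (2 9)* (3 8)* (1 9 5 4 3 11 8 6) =(1 5)(2 3 6 7 9)(4 10)(8 11) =[0, 5, 3, 6, 10, 1, 7, 9, 11, 2, 4, 8]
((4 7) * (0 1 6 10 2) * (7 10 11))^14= (0 10 7 6)(1 2 4 11)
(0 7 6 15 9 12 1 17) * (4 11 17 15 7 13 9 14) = (0 13 9 12 1 15 14 4 11 17)(6 7) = [13, 15, 2, 3, 11, 5, 7, 6, 8, 12, 10, 17, 1, 9, 4, 14, 16, 0]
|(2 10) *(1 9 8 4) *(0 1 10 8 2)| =7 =|(0 1 9 2 8 4 10)|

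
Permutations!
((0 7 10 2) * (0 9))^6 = (0 7 10 2 9)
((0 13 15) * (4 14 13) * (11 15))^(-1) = ((0 4 14 13 11 15))^(-1) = (0 15 11 13 14 4)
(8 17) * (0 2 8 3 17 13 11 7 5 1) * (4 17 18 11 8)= [2, 0, 4, 18, 17, 1, 6, 5, 13, 9, 10, 7, 12, 8, 14, 15, 16, 3, 11]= (0 2 4 17 3 18 11 7 5 1)(8 13)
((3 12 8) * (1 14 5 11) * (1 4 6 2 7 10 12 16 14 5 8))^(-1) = (1 12 10 7 2 6 4 11 5)(3 8 14 16)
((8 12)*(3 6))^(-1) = (3 6)(8 12)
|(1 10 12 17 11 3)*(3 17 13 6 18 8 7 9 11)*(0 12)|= 13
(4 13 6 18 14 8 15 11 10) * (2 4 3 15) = [0, 1, 4, 15, 13, 5, 18, 7, 2, 9, 3, 10, 12, 6, 8, 11, 16, 17, 14] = (2 4 13 6 18 14 8)(3 15 11 10)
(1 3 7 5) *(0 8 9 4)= (0 8 9 4)(1 3 7 5)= [8, 3, 2, 7, 0, 1, 6, 5, 9, 4]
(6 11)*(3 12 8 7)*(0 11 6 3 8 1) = (0 11 3 12 1)(7 8) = [11, 0, 2, 12, 4, 5, 6, 8, 7, 9, 10, 3, 1]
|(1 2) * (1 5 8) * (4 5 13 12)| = 7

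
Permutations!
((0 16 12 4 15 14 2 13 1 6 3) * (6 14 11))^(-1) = (0 3 6 11 15 4 12 16)(1 13 2 14)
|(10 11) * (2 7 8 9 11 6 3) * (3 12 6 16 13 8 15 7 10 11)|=14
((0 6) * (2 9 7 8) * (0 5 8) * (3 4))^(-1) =(0 7 9 2 8 5 6)(3 4)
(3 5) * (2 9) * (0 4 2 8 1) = (0 4 2 9 8 1)(3 5) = [4, 0, 9, 5, 2, 3, 6, 7, 1, 8]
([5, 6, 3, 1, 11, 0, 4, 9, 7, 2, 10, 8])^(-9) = [5, 1, 2, 3, 4, 0, 6, 7, 8, 9, 10, 11]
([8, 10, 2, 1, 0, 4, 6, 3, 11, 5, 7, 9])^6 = (11)(1 7)(3 10)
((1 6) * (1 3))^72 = (6)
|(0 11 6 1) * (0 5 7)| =|(0 11 6 1 5 7)| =6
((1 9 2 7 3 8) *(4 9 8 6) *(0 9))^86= (0 2 3 4 9 7 6)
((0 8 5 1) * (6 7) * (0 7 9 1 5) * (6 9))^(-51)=((0 8)(1 7 9))^(-51)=(9)(0 8)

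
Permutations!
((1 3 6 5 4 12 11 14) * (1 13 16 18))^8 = (1 13 12 6 18 14 4 3 16 11 5)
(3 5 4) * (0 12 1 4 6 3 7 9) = [12, 4, 2, 5, 7, 6, 3, 9, 8, 0, 10, 11, 1] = (0 12 1 4 7 9)(3 5 6)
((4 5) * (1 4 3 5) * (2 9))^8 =(9)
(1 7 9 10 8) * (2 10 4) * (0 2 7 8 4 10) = (0 2)(1 8)(4 7 9 10) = [2, 8, 0, 3, 7, 5, 6, 9, 1, 10, 4]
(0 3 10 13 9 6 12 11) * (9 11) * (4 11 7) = (0 3 10 13 7 4 11)(6 12 9) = [3, 1, 2, 10, 11, 5, 12, 4, 8, 6, 13, 0, 9, 7]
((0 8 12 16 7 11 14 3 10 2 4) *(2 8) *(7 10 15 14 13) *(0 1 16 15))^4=(0 16 15 2 10 14 4 8 3 1 12)(7 11 13)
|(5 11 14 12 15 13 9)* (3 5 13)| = 6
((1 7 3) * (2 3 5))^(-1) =(1 3 2 5 7)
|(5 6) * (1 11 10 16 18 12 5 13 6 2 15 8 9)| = 22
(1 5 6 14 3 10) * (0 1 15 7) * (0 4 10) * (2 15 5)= (0 1 2 15 7 4 10 5 6 14 3)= [1, 2, 15, 0, 10, 6, 14, 4, 8, 9, 5, 11, 12, 13, 3, 7]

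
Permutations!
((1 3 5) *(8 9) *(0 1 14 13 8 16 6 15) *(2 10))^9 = ((0 1 3 5 14 13 8 9 16 6 15)(2 10))^9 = (0 6 9 13 5 1 15 16 8 14 3)(2 10)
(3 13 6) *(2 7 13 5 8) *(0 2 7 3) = (0 2 3 5 8 7 13 6) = [2, 1, 3, 5, 4, 8, 0, 13, 7, 9, 10, 11, 12, 6]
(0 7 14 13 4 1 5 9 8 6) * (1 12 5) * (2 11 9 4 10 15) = (0 7 14 13 10 15 2 11 9 8 6)(4 12 5) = [7, 1, 11, 3, 12, 4, 0, 14, 6, 8, 15, 9, 5, 10, 13, 2]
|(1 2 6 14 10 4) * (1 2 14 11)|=7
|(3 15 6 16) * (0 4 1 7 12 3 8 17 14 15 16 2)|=13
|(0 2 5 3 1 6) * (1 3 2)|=6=|(0 1 6)(2 5)|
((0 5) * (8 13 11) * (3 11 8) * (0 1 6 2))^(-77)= (0 6 5 2 1)(3 11)(8 13)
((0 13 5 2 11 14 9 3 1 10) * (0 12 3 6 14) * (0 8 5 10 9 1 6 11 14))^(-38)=(0 3 10)(1 5 9 2 11 14 8)(6 12 13)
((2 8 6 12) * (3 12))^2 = ((2 8 6 3 12))^2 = (2 6 12 8 3)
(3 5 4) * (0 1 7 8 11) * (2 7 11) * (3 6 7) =(0 1 11)(2 3 5 4 6 7 8) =[1, 11, 3, 5, 6, 4, 7, 8, 2, 9, 10, 0]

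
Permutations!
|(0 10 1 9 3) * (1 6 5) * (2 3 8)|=|(0 10 6 5 1 9 8 2 3)|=9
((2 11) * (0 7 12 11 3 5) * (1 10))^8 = (0 7 12 11 2 3 5)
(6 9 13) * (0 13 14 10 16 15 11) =(0 13 6 9 14 10 16 15 11) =[13, 1, 2, 3, 4, 5, 9, 7, 8, 14, 16, 0, 12, 6, 10, 11, 15]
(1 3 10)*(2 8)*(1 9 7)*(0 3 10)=[3, 10, 8, 0, 4, 5, 6, 1, 2, 7, 9]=(0 3)(1 10 9 7)(2 8)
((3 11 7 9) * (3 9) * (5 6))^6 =(11)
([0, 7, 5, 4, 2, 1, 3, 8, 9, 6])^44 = (1 5 2 4 3 6 9 8 7)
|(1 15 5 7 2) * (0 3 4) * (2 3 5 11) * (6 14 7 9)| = |(0 5 9 6 14 7 3 4)(1 15 11 2)| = 8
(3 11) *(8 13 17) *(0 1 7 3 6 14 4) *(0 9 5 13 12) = (0 1 7 3 11 6 14 4 9 5 13 17 8 12) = [1, 7, 2, 11, 9, 13, 14, 3, 12, 5, 10, 6, 0, 17, 4, 15, 16, 8]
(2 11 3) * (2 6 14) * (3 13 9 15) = (2 11 13 9 15 3 6 14) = [0, 1, 11, 6, 4, 5, 14, 7, 8, 15, 10, 13, 12, 9, 2, 3]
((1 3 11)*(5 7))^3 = (11)(5 7)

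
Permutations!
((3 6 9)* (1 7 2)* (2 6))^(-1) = (1 2 3 9 6 7)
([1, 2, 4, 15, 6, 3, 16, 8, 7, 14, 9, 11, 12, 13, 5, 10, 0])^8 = [2, 4, 6, 10, 16, 15, 0, 7, 8, 5, 14, 11, 12, 13, 3, 9, 1]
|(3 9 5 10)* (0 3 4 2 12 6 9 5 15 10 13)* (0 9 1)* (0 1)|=11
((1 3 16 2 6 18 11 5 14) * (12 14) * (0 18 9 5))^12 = (18)(1 2 5)(3 6 12)(9 14 16)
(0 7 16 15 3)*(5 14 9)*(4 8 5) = (0 7 16 15 3)(4 8 5 14 9) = [7, 1, 2, 0, 8, 14, 6, 16, 5, 4, 10, 11, 12, 13, 9, 3, 15]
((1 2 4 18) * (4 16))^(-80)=(18)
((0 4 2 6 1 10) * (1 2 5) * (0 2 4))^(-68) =((1 10 2 6 4 5))^(-68) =(1 4 2)(5 6 10)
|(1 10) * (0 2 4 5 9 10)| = 7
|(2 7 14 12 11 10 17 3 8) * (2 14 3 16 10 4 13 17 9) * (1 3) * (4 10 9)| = 14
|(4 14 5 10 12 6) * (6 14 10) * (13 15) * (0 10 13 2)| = 10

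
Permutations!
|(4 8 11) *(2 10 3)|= 3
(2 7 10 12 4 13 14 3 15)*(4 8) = [0, 1, 7, 15, 13, 5, 6, 10, 4, 9, 12, 11, 8, 14, 3, 2] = (2 7 10 12 8 4 13 14 3 15)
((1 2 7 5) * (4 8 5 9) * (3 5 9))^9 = (9)(1 5 3 7 2)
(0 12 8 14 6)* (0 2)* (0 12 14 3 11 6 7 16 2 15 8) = (0 14 7 16 2 12)(3 11 6 15 8) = [14, 1, 12, 11, 4, 5, 15, 16, 3, 9, 10, 6, 0, 13, 7, 8, 2]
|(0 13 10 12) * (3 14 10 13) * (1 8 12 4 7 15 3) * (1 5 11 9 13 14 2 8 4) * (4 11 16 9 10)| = 39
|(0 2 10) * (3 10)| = |(0 2 3 10)| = 4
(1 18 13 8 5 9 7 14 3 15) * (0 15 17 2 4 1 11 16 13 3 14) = (0 15 11 16 13 8 5 9 7)(1 18 3 17 2 4) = [15, 18, 4, 17, 1, 9, 6, 0, 5, 7, 10, 16, 12, 8, 14, 11, 13, 2, 3]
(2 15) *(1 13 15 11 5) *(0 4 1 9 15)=(0 4 1 13)(2 11 5 9 15)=[4, 13, 11, 3, 1, 9, 6, 7, 8, 15, 10, 5, 12, 0, 14, 2]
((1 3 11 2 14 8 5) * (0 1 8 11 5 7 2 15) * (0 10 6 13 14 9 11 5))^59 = ((0 1 3)(2 9 11 15 10 6 13 14 5 8 7))^59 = (0 3 1)(2 10 5 9 6 8 11 13 7 15 14)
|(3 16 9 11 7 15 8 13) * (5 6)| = 8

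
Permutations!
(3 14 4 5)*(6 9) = (3 14 4 5)(6 9) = [0, 1, 2, 14, 5, 3, 9, 7, 8, 6, 10, 11, 12, 13, 4]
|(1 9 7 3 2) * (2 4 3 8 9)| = |(1 2)(3 4)(7 8 9)| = 6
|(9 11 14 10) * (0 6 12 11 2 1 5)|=10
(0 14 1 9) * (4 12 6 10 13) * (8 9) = (0 14 1 8 9)(4 12 6 10 13) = [14, 8, 2, 3, 12, 5, 10, 7, 9, 0, 13, 11, 6, 4, 1]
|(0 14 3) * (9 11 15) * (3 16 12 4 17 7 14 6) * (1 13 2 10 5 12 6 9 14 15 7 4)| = 18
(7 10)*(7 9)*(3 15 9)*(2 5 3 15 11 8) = (2 5 3 11 8)(7 10 15 9) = [0, 1, 5, 11, 4, 3, 6, 10, 2, 7, 15, 8, 12, 13, 14, 9]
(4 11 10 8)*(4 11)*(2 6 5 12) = [0, 1, 6, 3, 4, 12, 5, 7, 11, 9, 8, 10, 2] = (2 6 5 12)(8 11 10)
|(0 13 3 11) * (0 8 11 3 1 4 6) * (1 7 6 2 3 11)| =12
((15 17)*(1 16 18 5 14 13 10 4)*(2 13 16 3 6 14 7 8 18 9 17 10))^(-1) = (1 4 10 15 17 9 16 14 6 3)(2 13)(5 18 8 7)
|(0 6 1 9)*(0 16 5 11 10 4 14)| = |(0 6 1 9 16 5 11 10 4 14)| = 10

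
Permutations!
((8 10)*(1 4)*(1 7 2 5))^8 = ((1 4 7 2 5)(8 10))^8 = (10)(1 2 4 5 7)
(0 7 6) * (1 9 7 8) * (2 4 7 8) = (0 2 4 7 6)(1 9 8) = [2, 9, 4, 3, 7, 5, 0, 6, 1, 8]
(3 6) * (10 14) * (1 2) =(1 2)(3 6)(10 14) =[0, 2, 1, 6, 4, 5, 3, 7, 8, 9, 14, 11, 12, 13, 10]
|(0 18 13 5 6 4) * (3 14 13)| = |(0 18 3 14 13 5 6 4)| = 8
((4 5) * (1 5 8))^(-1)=((1 5 4 8))^(-1)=(1 8 4 5)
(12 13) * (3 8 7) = (3 8 7)(12 13) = [0, 1, 2, 8, 4, 5, 6, 3, 7, 9, 10, 11, 13, 12]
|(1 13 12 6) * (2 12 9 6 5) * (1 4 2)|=8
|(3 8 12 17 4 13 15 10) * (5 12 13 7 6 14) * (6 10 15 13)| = |(3 8 6 14 5 12 17 4 7 10)| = 10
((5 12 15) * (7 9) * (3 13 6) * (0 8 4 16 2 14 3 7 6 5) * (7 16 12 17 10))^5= (2 17 16 5 6 13 9 3 7 14 10)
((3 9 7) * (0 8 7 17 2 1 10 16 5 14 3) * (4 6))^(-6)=((0 8 7)(1 10 16 5 14 3 9 17 2)(4 6))^(-6)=(1 5 9)(2 16 3)(10 14 17)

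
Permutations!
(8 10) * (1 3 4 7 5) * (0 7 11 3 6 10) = (0 7 5 1 6 10 8)(3 4 11) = [7, 6, 2, 4, 11, 1, 10, 5, 0, 9, 8, 3]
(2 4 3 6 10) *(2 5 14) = (2 4 3 6 10 5 14) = [0, 1, 4, 6, 3, 14, 10, 7, 8, 9, 5, 11, 12, 13, 2]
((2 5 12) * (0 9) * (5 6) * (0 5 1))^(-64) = (0 1 6 2 12 5 9)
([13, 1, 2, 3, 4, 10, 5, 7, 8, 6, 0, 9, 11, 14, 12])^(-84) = (0 6 12)(5 11 13)(9 14 10)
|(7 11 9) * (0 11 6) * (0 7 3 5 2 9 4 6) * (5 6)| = |(0 11 4 5 2 9 3 6 7)| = 9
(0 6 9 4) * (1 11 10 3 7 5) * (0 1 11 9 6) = (1 9 4)(3 7 5 11 10) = [0, 9, 2, 7, 1, 11, 6, 5, 8, 4, 3, 10]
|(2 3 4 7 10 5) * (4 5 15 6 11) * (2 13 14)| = |(2 3 5 13 14)(4 7 10 15 6 11)| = 30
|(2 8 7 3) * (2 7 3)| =|(2 8 3 7)| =4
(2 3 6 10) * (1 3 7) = (1 3 6 10 2 7) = [0, 3, 7, 6, 4, 5, 10, 1, 8, 9, 2]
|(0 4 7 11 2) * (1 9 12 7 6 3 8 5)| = 12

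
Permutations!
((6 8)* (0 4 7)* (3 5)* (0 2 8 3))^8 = (8)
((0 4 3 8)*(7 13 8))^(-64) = (0 3 13)(4 7 8)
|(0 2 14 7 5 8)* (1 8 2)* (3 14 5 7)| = 6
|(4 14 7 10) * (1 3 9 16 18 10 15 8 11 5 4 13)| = |(1 3 9 16 18 10 13)(4 14 7 15 8 11 5)| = 7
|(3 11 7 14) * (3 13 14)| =6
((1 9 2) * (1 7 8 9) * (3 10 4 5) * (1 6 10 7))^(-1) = (1 2 9 8 7 3 5 4 10 6)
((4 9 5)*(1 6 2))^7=((1 6 2)(4 9 5))^7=(1 6 2)(4 9 5)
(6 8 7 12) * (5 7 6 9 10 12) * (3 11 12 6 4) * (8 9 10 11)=(3 8 4)(5 7)(6 9 11 12 10)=[0, 1, 2, 8, 3, 7, 9, 5, 4, 11, 6, 12, 10]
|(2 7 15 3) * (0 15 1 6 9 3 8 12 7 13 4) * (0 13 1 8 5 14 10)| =30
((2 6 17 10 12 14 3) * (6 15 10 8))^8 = (2 10 14)(3 15 12)(6 8 17)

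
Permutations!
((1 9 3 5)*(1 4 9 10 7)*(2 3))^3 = ((1 10 7)(2 3 5 4 9))^3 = (10)(2 4 3 9 5)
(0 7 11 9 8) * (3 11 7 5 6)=[5, 1, 2, 11, 4, 6, 3, 7, 0, 8, 10, 9]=(0 5 6 3 11 9 8)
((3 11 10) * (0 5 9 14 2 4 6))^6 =((0 5 9 14 2 4 6)(3 11 10))^6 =(0 6 4 2 14 9 5)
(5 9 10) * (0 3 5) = (0 3 5 9 10) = [3, 1, 2, 5, 4, 9, 6, 7, 8, 10, 0]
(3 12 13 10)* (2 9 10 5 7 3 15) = (2 9 10 15)(3 12 13 5 7) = [0, 1, 9, 12, 4, 7, 6, 3, 8, 10, 15, 11, 13, 5, 14, 2]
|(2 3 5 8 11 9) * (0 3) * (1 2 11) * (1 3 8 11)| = 8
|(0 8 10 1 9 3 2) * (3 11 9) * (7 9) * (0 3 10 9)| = |(0 8 9 11 7)(1 10)(2 3)| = 10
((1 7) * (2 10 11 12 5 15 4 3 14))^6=((1 7)(2 10 11 12 5 15 4 3 14))^6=(2 4 12)(3 5 10)(11 14 15)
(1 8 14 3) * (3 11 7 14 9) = (1 8 9 3)(7 14 11) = [0, 8, 2, 1, 4, 5, 6, 14, 9, 3, 10, 7, 12, 13, 11]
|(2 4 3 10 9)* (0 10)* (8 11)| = |(0 10 9 2 4 3)(8 11)| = 6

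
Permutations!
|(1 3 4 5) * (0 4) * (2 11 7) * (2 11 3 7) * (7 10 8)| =10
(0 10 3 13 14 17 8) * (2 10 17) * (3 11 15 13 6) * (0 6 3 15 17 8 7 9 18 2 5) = (0 8 6 15 13 14 5)(2 10 11 17 7 9 18) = [8, 1, 10, 3, 4, 0, 15, 9, 6, 18, 11, 17, 12, 14, 5, 13, 16, 7, 2]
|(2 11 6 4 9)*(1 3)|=10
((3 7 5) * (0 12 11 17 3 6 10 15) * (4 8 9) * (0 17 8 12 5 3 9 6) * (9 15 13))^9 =(0 5)(3 7)(4 12 11 8 6 10 13 9)(15 17)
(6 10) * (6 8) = (6 10 8) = [0, 1, 2, 3, 4, 5, 10, 7, 6, 9, 8]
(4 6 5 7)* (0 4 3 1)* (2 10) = [4, 0, 10, 1, 6, 7, 5, 3, 8, 9, 2] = (0 4 6 5 7 3 1)(2 10)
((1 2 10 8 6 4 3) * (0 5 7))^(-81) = (1 8 3 10 4 2 6)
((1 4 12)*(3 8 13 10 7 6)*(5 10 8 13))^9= (3 8 10 6 13 5 7)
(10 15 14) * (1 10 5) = [0, 10, 2, 3, 4, 1, 6, 7, 8, 9, 15, 11, 12, 13, 5, 14] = (1 10 15 14 5)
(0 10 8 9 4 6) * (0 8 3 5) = (0 10 3 5)(4 6 8 9) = [10, 1, 2, 5, 6, 0, 8, 7, 9, 4, 3]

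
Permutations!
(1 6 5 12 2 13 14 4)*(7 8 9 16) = (1 6 5 12 2 13 14 4)(7 8 9 16) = [0, 6, 13, 3, 1, 12, 5, 8, 9, 16, 10, 11, 2, 14, 4, 15, 7]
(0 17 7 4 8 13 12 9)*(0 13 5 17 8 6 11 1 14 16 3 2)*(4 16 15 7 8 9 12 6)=(0 9 13 6 11 1 14 15 7 16 3 2)(5 17 8)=[9, 14, 0, 2, 4, 17, 11, 16, 5, 13, 10, 1, 12, 6, 15, 7, 3, 8]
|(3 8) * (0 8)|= |(0 8 3)|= 3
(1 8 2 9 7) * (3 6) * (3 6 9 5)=(1 8 2 5 3 9 7)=[0, 8, 5, 9, 4, 3, 6, 1, 2, 7]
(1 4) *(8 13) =(1 4)(8 13) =[0, 4, 2, 3, 1, 5, 6, 7, 13, 9, 10, 11, 12, 8]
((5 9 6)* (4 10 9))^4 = (4 5 6 9 10)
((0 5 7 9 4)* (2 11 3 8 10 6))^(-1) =((0 5 7 9 4)(2 11 3 8 10 6))^(-1) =(0 4 9 7 5)(2 6 10 8 3 11)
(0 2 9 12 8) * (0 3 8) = [2, 1, 9, 8, 4, 5, 6, 7, 3, 12, 10, 11, 0] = (0 2 9 12)(3 8)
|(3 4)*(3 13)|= 3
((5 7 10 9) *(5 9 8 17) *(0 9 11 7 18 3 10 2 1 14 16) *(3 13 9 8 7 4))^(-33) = (0 16 14 1 2 7 10 3 4 11 9 13 18 5 17 8)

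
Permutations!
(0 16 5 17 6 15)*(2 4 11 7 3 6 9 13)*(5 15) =[16, 1, 4, 6, 11, 17, 5, 3, 8, 13, 10, 7, 12, 2, 14, 0, 15, 9] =(0 16 15)(2 4 11 7 3 6 5 17 9 13)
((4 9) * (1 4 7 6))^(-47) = (1 7 4 6 9)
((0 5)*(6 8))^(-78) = (8)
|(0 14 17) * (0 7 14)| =3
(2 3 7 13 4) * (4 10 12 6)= [0, 1, 3, 7, 2, 5, 4, 13, 8, 9, 12, 11, 6, 10]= (2 3 7 13 10 12 6 4)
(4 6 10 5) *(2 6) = (2 6 10 5 4) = [0, 1, 6, 3, 2, 4, 10, 7, 8, 9, 5]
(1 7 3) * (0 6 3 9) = [6, 7, 2, 1, 4, 5, 3, 9, 8, 0] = (0 6 3 1 7 9)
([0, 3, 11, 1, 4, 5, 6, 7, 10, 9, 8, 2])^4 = [0, 1, 2, 3, 4, 5, 6, 7, 8, 9, 10, 11]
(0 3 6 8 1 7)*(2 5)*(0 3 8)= (0 8 1 7 3 6)(2 5)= [8, 7, 5, 6, 4, 2, 0, 3, 1]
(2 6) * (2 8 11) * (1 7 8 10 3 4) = (1 7 8 11 2 6 10 3 4) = [0, 7, 6, 4, 1, 5, 10, 8, 11, 9, 3, 2]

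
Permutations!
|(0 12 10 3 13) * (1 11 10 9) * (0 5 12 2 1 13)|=12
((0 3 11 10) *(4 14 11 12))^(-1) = (0 10 11 14 4 12 3)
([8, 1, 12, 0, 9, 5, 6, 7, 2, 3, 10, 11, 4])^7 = [0, 1, 2, 3, 4, 5, 6, 7, 8, 9, 10, 11, 12]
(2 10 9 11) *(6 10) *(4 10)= (2 6 4 10 9 11)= [0, 1, 6, 3, 10, 5, 4, 7, 8, 11, 9, 2]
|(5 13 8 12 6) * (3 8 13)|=5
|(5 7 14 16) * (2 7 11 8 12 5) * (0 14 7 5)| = 8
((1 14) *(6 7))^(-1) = ((1 14)(6 7))^(-1) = (1 14)(6 7)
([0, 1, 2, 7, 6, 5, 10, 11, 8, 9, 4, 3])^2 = [0, 1, 2, 11, 10, 5, 4, 3, 8, 9, 6, 7]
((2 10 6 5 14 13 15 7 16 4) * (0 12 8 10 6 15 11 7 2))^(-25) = (0 10 6 13 16 12 15 5 11 4 8 2 14 7)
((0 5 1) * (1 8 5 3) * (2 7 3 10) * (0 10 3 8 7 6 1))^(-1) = ((0 3)(1 10 2 6)(5 7 8))^(-1) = (0 3)(1 6 2 10)(5 8 7)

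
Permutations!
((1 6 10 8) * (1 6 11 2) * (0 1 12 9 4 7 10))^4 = ((0 1 11 2 12 9 4 7 10 8 6))^4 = (0 12 10 1 9 8 11 4 6 2 7)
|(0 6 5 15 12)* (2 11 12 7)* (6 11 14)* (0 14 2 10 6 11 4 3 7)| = |(0 4 3 7 10 6 5 15)(11 12 14)| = 24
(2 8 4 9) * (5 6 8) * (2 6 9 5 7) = [0, 1, 7, 3, 5, 9, 8, 2, 4, 6] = (2 7)(4 5 9 6 8)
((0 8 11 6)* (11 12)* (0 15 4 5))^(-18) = ((0 8 12 11 6 15 4 5))^(-18) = (0 4 6 12)(5 15 11 8)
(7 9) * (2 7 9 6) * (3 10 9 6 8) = [0, 1, 7, 10, 4, 5, 2, 8, 3, 6, 9] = (2 7 8 3 10 9 6)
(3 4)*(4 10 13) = (3 10 13 4) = [0, 1, 2, 10, 3, 5, 6, 7, 8, 9, 13, 11, 12, 4]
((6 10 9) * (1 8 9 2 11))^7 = (11)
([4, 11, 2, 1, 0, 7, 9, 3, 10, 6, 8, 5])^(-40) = (11)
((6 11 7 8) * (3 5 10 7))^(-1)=(3 11 6 8 7 10 5)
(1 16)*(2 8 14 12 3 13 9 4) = (1 16)(2 8 14 12 3 13 9 4) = [0, 16, 8, 13, 2, 5, 6, 7, 14, 4, 10, 11, 3, 9, 12, 15, 1]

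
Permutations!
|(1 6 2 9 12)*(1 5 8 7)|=|(1 6 2 9 12 5 8 7)|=8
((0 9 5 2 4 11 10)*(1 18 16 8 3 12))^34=(0 10 11 4 2 5 9)(1 3 16)(8 18 12)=((0 9 5 2 4 11 10)(1 18 16 8 3 12))^34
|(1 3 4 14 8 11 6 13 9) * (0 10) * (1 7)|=10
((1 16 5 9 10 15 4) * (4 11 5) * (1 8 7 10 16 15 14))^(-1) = ((1 15 11 5 9 16 4 8 7 10 14))^(-1) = (1 14 10 7 8 4 16 9 5 11 15)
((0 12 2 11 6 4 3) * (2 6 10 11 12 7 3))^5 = (0 3 7)(2 12 6 4)(10 11)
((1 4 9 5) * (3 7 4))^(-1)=((1 3 7 4 9 5))^(-1)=(1 5 9 4 7 3)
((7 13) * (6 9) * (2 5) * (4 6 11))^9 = ((2 5)(4 6 9 11)(7 13))^9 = (2 5)(4 6 9 11)(7 13)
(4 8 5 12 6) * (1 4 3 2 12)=(1 4 8 5)(2 12 6 3)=[0, 4, 12, 2, 8, 1, 3, 7, 5, 9, 10, 11, 6]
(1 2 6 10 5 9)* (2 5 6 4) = [0, 5, 4, 3, 2, 9, 10, 7, 8, 1, 6] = (1 5 9)(2 4)(6 10)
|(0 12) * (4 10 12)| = 4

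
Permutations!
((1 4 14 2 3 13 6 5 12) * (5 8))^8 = (1 5 6 3 14)(2 4 12 8 13)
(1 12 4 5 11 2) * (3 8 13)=[0, 12, 1, 8, 5, 11, 6, 7, 13, 9, 10, 2, 4, 3]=(1 12 4 5 11 2)(3 8 13)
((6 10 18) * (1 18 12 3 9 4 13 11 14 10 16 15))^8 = (1 16 18 15 6)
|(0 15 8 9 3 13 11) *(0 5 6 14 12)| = 11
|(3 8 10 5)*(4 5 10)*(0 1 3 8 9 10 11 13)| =|(0 1 3 9 10 11 13)(4 5 8)| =21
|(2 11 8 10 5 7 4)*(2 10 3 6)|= 20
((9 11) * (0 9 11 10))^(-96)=(11)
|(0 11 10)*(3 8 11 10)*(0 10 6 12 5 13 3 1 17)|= 10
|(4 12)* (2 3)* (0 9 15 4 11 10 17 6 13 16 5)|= |(0 9 15 4 12 11 10 17 6 13 16 5)(2 3)|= 12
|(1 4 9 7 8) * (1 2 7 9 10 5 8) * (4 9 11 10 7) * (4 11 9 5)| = |(1 5 8 2 11 10 4 7)| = 8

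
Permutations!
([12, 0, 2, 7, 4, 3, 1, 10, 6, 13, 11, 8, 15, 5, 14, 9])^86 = (0 10 9 6 3 12 11 13 1 7 15 8 5)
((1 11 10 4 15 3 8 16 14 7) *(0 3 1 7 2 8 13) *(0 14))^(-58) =((0 3 13 14 2 8 16)(1 11 10 4 15))^(-58) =(0 8 14 3 16 2 13)(1 10 15 11 4)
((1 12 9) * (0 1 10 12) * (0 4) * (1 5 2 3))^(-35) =((0 5 2 3 1 4)(9 10 12))^(-35) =(0 5 2 3 1 4)(9 10 12)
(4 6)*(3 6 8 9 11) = (3 6 4 8 9 11) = [0, 1, 2, 6, 8, 5, 4, 7, 9, 11, 10, 3]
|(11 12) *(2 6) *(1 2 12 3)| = |(1 2 6 12 11 3)| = 6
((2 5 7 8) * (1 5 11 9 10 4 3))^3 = ((1 5 7 8 2 11 9 10 4 3))^3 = (1 8 9 3 7 11 4 5 2 10)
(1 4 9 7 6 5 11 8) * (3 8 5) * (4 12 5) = (1 12 5 11 4 9 7 6 3 8) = [0, 12, 2, 8, 9, 11, 3, 6, 1, 7, 10, 4, 5]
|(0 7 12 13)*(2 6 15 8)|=|(0 7 12 13)(2 6 15 8)|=4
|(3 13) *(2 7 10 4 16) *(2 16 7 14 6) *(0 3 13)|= |(16)(0 3)(2 14 6)(4 7 10)|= 6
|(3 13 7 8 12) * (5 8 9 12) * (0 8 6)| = |(0 8 5 6)(3 13 7 9 12)| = 20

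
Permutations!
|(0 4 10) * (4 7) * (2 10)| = 5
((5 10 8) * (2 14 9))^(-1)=(2 9 14)(5 8 10)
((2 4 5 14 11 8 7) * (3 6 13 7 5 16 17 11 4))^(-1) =(2 7 13 6 3)(4 14 5 8 11 17 16)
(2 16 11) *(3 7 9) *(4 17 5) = (2 16 11)(3 7 9)(4 17 5) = [0, 1, 16, 7, 17, 4, 6, 9, 8, 3, 10, 2, 12, 13, 14, 15, 11, 5]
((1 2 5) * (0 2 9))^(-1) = ((0 2 5 1 9))^(-1) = (0 9 1 5 2)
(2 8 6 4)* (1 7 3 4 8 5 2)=(1 7 3 4)(2 5)(6 8)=[0, 7, 5, 4, 1, 2, 8, 3, 6]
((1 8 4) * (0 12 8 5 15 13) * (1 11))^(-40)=(0 1 12 5 8 15 4 13 11)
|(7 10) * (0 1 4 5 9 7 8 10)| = |(0 1 4 5 9 7)(8 10)| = 6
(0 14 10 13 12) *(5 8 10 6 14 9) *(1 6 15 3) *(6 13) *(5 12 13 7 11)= (0 9 12)(1 7 11 5 8 10 6 14 15 3)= [9, 7, 2, 1, 4, 8, 14, 11, 10, 12, 6, 5, 0, 13, 15, 3]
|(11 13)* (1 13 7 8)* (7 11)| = 4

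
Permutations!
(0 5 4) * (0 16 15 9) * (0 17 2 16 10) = (0 5 4 10)(2 16 15 9 17) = [5, 1, 16, 3, 10, 4, 6, 7, 8, 17, 0, 11, 12, 13, 14, 9, 15, 2]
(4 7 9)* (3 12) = (3 12)(4 7 9) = [0, 1, 2, 12, 7, 5, 6, 9, 8, 4, 10, 11, 3]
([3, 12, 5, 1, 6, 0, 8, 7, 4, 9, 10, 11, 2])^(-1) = [5, 3, 12, 0, 8, 2, 4, 7, 6, 9, 10, 11, 1]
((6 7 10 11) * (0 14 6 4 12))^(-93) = ((0 14 6 7 10 11 4 12))^(-93) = (0 7 4 14 10 12 6 11)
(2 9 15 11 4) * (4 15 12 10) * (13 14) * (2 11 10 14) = (2 9 12 14 13)(4 11 15 10) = [0, 1, 9, 3, 11, 5, 6, 7, 8, 12, 4, 15, 14, 2, 13, 10]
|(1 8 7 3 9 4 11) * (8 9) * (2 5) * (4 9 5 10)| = |(1 5 2 10 4 11)(3 8 7)| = 6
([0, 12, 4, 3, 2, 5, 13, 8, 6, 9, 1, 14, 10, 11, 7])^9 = (2 4)(6 14)(7 13)(8 11)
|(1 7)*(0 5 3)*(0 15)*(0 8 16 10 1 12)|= 10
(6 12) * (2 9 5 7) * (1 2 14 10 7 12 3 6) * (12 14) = (1 2 9 5 14 10 7 12)(3 6) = [0, 2, 9, 6, 4, 14, 3, 12, 8, 5, 7, 11, 1, 13, 10]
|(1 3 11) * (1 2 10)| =|(1 3 11 2 10)| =5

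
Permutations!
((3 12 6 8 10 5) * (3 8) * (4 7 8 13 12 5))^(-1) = (3 6 12 13 5)(4 10 8 7)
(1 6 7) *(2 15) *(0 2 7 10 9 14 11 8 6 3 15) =[2, 3, 0, 15, 4, 5, 10, 1, 6, 14, 9, 8, 12, 13, 11, 7] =(0 2)(1 3 15 7)(6 10 9 14 11 8)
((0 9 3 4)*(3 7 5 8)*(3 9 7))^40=((0 7 5 8 9 3 4))^40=(0 3 8 7 4 9 5)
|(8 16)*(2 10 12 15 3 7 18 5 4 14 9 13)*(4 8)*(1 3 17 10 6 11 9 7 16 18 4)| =60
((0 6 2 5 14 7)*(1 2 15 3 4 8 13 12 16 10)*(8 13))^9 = (0 1 4 7 10 3 14 16 15 5 12 6 2 13) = ((0 6 15 3 4 13 12 16 10 1 2 5 14 7))^9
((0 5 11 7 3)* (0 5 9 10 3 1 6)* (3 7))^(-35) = (0 9 10 7 1 6)(3 5 11)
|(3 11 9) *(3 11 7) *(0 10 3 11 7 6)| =12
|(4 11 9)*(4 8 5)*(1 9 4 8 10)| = 6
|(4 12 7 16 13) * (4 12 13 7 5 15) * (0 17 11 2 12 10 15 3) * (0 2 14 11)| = |(0 17)(2 12 5 3)(4 13 10 15)(7 16)(11 14)| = 4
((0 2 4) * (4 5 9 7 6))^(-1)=(0 4 6 7 9 5 2)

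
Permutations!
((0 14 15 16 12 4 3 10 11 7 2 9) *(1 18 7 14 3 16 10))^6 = (0 9 2 7 18 1 3)(10 14)(11 15)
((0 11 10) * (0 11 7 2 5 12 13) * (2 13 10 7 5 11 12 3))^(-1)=((0 5 3 2 11 7 13)(10 12))^(-1)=(0 13 7 11 2 3 5)(10 12)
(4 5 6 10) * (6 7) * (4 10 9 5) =(10)(5 7 6 9) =[0, 1, 2, 3, 4, 7, 9, 6, 8, 5, 10]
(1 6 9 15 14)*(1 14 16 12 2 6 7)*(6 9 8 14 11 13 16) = [0, 7, 9, 3, 4, 5, 8, 1, 14, 15, 10, 13, 2, 16, 11, 6, 12] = (1 7)(2 9 15 6 8 14 11 13 16 12)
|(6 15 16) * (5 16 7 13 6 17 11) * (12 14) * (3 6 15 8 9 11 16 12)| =|(3 6 8 9 11 5 12 14)(7 13 15)(16 17)| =24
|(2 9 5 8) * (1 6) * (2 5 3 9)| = |(1 6)(3 9)(5 8)| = 2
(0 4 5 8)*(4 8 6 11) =(0 8)(4 5 6 11) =[8, 1, 2, 3, 5, 6, 11, 7, 0, 9, 10, 4]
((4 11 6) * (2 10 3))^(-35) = ((2 10 3)(4 11 6))^(-35) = (2 10 3)(4 11 6)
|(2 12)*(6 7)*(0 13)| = |(0 13)(2 12)(6 7)| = 2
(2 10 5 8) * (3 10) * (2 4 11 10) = [0, 1, 3, 2, 11, 8, 6, 7, 4, 9, 5, 10] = (2 3)(4 11 10 5 8)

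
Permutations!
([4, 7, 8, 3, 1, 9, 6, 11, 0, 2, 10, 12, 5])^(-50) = (12)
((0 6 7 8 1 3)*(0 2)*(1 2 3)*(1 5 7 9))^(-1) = (0 2 8 7 5 1 9 6)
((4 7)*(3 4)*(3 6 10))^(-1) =(3 10 6 7 4)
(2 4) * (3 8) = (2 4)(3 8) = [0, 1, 4, 8, 2, 5, 6, 7, 3]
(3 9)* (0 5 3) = [5, 1, 2, 9, 4, 3, 6, 7, 8, 0] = (0 5 3 9)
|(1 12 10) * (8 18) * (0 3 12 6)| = 6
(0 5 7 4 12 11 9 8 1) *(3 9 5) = (0 3 9 8 1)(4 12 11 5 7) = [3, 0, 2, 9, 12, 7, 6, 4, 1, 8, 10, 5, 11]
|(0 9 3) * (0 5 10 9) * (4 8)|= 4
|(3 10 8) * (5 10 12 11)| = |(3 12 11 5 10 8)| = 6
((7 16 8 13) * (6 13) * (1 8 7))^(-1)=((1 8 6 13)(7 16))^(-1)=(1 13 6 8)(7 16)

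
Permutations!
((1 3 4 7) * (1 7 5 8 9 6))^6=(1 6 9 8 5 4 3)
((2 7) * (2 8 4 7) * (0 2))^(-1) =(0 2)(4 8 7)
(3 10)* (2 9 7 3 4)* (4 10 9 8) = (10)(2 8 4)(3 9 7) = [0, 1, 8, 9, 2, 5, 6, 3, 4, 7, 10]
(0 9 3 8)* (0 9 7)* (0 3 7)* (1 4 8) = (1 4 8 9 7 3) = [0, 4, 2, 1, 8, 5, 6, 3, 9, 7]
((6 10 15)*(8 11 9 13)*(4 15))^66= (4 6)(8 9)(10 15)(11 13)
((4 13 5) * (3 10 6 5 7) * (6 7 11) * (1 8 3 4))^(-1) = (1 5 6 11 13 4 7 10 3 8)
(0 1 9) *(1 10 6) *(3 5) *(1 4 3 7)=[10, 9, 2, 5, 3, 7, 4, 1, 8, 0, 6]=(0 10 6 4 3 5 7 1 9)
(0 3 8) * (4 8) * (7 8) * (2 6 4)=(0 3 2 6 4 7 8)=[3, 1, 6, 2, 7, 5, 4, 8, 0]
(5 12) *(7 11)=(5 12)(7 11)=[0, 1, 2, 3, 4, 12, 6, 11, 8, 9, 10, 7, 5]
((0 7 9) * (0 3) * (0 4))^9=(0 4 3 9 7)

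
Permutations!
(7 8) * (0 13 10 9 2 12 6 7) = (0 13 10 9 2 12 6 7 8) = [13, 1, 12, 3, 4, 5, 7, 8, 0, 2, 9, 11, 6, 10]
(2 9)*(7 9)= (2 7 9)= [0, 1, 7, 3, 4, 5, 6, 9, 8, 2]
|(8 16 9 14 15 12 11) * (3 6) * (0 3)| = |(0 3 6)(8 16 9 14 15 12 11)| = 21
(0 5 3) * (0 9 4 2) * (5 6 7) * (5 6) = [5, 1, 0, 9, 2, 3, 7, 6, 8, 4] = (0 5 3 9 4 2)(6 7)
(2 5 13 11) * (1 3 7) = (1 3 7)(2 5 13 11) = [0, 3, 5, 7, 4, 13, 6, 1, 8, 9, 10, 2, 12, 11]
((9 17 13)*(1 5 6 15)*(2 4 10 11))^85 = (1 5 6 15)(2 4 10 11)(9 17 13)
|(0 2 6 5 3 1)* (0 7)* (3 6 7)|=6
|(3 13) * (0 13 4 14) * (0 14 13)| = |(14)(3 4 13)| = 3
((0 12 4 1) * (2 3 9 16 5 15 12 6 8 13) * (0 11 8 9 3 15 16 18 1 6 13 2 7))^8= ((0 13 7)(1 11 8 2 15 12 4 6 9 18)(5 16))^8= (0 7 13)(1 9 4 15 8)(2 11 18 6 12)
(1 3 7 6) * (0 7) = (0 7 6 1 3) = [7, 3, 2, 0, 4, 5, 1, 6]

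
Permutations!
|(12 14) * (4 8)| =2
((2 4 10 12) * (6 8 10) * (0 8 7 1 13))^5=((0 8 10 12 2 4 6 7 1 13))^5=(0 4)(1 12)(2 13)(6 8)(7 10)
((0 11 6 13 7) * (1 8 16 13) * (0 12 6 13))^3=((0 11 13 7 12 6 1 8 16))^3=(0 7 1)(6 16 13)(8 11 12)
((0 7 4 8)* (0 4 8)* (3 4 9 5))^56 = (9)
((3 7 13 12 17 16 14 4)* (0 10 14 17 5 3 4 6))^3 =(0 6 14 10)(3 12 7 5 13)(16 17)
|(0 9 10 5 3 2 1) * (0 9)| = |(1 9 10 5 3 2)| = 6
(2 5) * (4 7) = (2 5)(4 7) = [0, 1, 5, 3, 7, 2, 6, 4]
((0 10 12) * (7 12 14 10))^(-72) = (14)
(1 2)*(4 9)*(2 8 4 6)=(1 8 4 9 6 2)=[0, 8, 1, 3, 9, 5, 2, 7, 4, 6]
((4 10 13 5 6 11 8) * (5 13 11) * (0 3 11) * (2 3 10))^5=((13)(0 10)(2 3 11 8 4)(5 6))^5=(13)(0 10)(5 6)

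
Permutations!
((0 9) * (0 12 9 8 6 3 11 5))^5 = (0 5 11 3 6 8)(9 12)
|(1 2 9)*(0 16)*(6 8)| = 6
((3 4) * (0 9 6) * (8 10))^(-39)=(3 4)(8 10)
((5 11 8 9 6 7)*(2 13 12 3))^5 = (2 13 12 3)(5 7 6 9 8 11)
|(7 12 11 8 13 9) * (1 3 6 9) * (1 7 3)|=|(3 6 9)(7 12 11 8 13)|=15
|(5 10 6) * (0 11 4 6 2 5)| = 12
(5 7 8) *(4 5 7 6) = (4 5 6)(7 8) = [0, 1, 2, 3, 5, 6, 4, 8, 7]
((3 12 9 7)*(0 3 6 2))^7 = ((0 3 12 9 7 6 2))^7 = (12)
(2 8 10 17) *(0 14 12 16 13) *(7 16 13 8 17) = (0 14 12 13)(2 17)(7 16 8 10) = [14, 1, 17, 3, 4, 5, 6, 16, 10, 9, 7, 11, 13, 0, 12, 15, 8, 2]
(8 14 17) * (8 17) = [0, 1, 2, 3, 4, 5, 6, 7, 14, 9, 10, 11, 12, 13, 8, 15, 16, 17] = (17)(8 14)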